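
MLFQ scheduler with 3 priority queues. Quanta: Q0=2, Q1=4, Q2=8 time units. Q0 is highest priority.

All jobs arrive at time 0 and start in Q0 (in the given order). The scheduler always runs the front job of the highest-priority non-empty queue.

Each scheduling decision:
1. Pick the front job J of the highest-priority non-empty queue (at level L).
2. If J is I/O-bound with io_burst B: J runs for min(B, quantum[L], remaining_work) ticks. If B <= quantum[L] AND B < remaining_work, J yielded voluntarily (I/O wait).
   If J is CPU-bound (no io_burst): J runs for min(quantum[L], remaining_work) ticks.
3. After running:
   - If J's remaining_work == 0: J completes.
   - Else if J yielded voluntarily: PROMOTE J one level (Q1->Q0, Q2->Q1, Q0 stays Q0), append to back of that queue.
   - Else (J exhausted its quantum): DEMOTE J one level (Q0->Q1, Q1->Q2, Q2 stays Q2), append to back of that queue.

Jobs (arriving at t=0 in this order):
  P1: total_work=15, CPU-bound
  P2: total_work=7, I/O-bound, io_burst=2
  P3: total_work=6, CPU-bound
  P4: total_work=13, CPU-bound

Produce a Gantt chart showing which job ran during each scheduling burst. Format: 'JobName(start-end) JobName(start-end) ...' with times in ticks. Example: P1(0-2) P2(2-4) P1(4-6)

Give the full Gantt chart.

Answer: P1(0-2) P2(2-4) P3(4-6) P4(6-8) P2(8-10) P2(10-12) P2(12-13) P1(13-17) P3(17-21) P4(21-25) P1(25-33) P4(33-40) P1(40-41)

Derivation:
t=0-2: P1@Q0 runs 2, rem=13, quantum used, demote→Q1. Q0=[P2,P3,P4] Q1=[P1] Q2=[]
t=2-4: P2@Q0 runs 2, rem=5, I/O yield, promote→Q0. Q0=[P3,P4,P2] Q1=[P1] Q2=[]
t=4-6: P3@Q0 runs 2, rem=4, quantum used, demote→Q1. Q0=[P4,P2] Q1=[P1,P3] Q2=[]
t=6-8: P4@Q0 runs 2, rem=11, quantum used, demote→Q1. Q0=[P2] Q1=[P1,P3,P4] Q2=[]
t=8-10: P2@Q0 runs 2, rem=3, I/O yield, promote→Q0. Q0=[P2] Q1=[P1,P3,P4] Q2=[]
t=10-12: P2@Q0 runs 2, rem=1, I/O yield, promote→Q0. Q0=[P2] Q1=[P1,P3,P4] Q2=[]
t=12-13: P2@Q0 runs 1, rem=0, completes. Q0=[] Q1=[P1,P3,P4] Q2=[]
t=13-17: P1@Q1 runs 4, rem=9, quantum used, demote→Q2. Q0=[] Q1=[P3,P4] Q2=[P1]
t=17-21: P3@Q1 runs 4, rem=0, completes. Q0=[] Q1=[P4] Q2=[P1]
t=21-25: P4@Q1 runs 4, rem=7, quantum used, demote→Q2. Q0=[] Q1=[] Q2=[P1,P4]
t=25-33: P1@Q2 runs 8, rem=1, quantum used, demote→Q2. Q0=[] Q1=[] Q2=[P4,P1]
t=33-40: P4@Q2 runs 7, rem=0, completes. Q0=[] Q1=[] Q2=[P1]
t=40-41: P1@Q2 runs 1, rem=0, completes. Q0=[] Q1=[] Q2=[]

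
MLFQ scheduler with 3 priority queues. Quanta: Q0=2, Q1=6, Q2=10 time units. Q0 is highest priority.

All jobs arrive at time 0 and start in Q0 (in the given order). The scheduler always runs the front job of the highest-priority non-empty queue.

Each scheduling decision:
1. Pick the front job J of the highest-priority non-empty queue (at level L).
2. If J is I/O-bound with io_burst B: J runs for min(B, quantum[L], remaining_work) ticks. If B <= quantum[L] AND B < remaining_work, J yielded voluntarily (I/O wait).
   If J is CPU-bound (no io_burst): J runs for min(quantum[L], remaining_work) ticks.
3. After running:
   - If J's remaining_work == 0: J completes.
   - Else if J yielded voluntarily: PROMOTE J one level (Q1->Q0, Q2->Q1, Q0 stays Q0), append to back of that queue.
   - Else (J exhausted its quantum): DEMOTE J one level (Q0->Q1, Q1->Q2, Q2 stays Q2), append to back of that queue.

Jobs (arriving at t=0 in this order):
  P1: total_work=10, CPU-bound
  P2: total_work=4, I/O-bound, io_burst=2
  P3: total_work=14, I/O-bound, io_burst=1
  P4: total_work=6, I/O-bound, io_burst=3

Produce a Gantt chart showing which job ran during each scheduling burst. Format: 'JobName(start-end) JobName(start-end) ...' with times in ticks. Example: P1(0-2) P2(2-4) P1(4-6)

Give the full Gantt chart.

t=0-2: P1@Q0 runs 2, rem=8, quantum used, demote→Q1. Q0=[P2,P3,P4] Q1=[P1] Q2=[]
t=2-4: P2@Q0 runs 2, rem=2, I/O yield, promote→Q0. Q0=[P3,P4,P2] Q1=[P1] Q2=[]
t=4-5: P3@Q0 runs 1, rem=13, I/O yield, promote→Q0. Q0=[P4,P2,P3] Q1=[P1] Q2=[]
t=5-7: P4@Q0 runs 2, rem=4, quantum used, demote→Q1. Q0=[P2,P3] Q1=[P1,P4] Q2=[]
t=7-9: P2@Q0 runs 2, rem=0, completes. Q0=[P3] Q1=[P1,P4] Q2=[]
t=9-10: P3@Q0 runs 1, rem=12, I/O yield, promote→Q0. Q0=[P3] Q1=[P1,P4] Q2=[]
t=10-11: P3@Q0 runs 1, rem=11, I/O yield, promote→Q0. Q0=[P3] Q1=[P1,P4] Q2=[]
t=11-12: P3@Q0 runs 1, rem=10, I/O yield, promote→Q0. Q0=[P3] Q1=[P1,P4] Q2=[]
t=12-13: P3@Q0 runs 1, rem=9, I/O yield, promote→Q0. Q0=[P3] Q1=[P1,P4] Q2=[]
t=13-14: P3@Q0 runs 1, rem=8, I/O yield, promote→Q0. Q0=[P3] Q1=[P1,P4] Q2=[]
t=14-15: P3@Q0 runs 1, rem=7, I/O yield, promote→Q0. Q0=[P3] Q1=[P1,P4] Q2=[]
t=15-16: P3@Q0 runs 1, rem=6, I/O yield, promote→Q0. Q0=[P3] Q1=[P1,P4] Q2=[]
t=16-17: P3@Q0 runs 1, rem=5, I/O yield, promote→Q0. Q0=[P3] Q1=[P1,P4] Q2=[]
t=17-18: P3@Q0 runs 1, rem=4, I/O yield, promote→Q0. Q0=[P3] Q1=[P1,P4] Q2=[]
t=18-19: P3@Q0 runs 1, rem=3, I/O yield, promote→Q0. Q0=[P3] Q1=[P1,P4] Q2=[]
t=19-20: P3@Q0 runs 1, rem=2, I/O yield, promote→Q0. Q0=[P3] Q1=[P1,P4] Q2=[]
t=20-21: P3@Q0 runs 1, rem=1, I/O yield, promote→Q0. Q0=[P3] Q1=[P1,P4] Q2=[]
t=21-22: P3@Q0 runs 1, rem=0, completes. Q0=[] Q1=[P1,P4] Q2=[]
t=22-28: P1@Q1 runs 6, rem=2, quantum used, demote→Q2. Q0=[] Q1=[P4] Q2=[P1]
t=28-31: P4@Q1 runs 3, rem=1, I/O yield, promote→Q0. Q0=[P4] Q1=[] Q2=[P1]
t=31-32: P4@Q0 runs 1, rem=0, completes. Q0=[] Q1=[] Q2=[P1]
t=32-34: P1@Q2 runs 2, rem=0, completes. Q0=[] Q1=[] Q2=[]

Answer: P1(0-2) P2(2-4) P3(4-5) P4(5-7) P2(7-9) P3(9-10) P3(10-11) P3(11-12) P3(12-13) P3(13-14) P3(14-15) P3(15-16) P3(16-17) P3(17-18) P3(18-19) P3(19-20) P3(20-21) P3(21-22) P1(22-28) P4(28-31) P4(31-32) P1(32-34)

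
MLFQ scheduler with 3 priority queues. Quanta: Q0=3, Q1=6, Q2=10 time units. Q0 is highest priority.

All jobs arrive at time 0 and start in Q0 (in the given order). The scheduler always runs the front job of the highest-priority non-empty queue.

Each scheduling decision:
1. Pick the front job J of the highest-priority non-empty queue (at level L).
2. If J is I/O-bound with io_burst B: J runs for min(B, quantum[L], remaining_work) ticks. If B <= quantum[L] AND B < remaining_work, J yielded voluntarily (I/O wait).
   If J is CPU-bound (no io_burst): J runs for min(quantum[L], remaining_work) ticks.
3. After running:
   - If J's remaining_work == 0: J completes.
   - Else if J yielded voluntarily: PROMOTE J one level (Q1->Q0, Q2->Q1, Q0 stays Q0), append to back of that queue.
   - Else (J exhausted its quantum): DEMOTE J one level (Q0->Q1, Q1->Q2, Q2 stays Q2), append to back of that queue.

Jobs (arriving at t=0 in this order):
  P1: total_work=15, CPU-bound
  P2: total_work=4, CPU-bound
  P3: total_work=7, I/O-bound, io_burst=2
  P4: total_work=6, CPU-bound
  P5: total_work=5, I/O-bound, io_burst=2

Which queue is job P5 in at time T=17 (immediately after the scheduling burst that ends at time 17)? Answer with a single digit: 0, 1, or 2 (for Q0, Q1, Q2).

t=0-3: P1@Q0 runs 3, rem=12, quantum used, demote→Q1. Q0=[P2,P3,P4,P5] Q1=[P1] Q2=[]
t=3-6: P2@Q0 runs 3, rem=1, quantum used, demote→Q1. Q0=[P3,P4,P5] Q1=[P1,P2] Q2=[]
t=6-8: P3@Q0 runs 2, rem=5, I/O yield, promote→Q0. Q0=[P4,P5,P3] Q1=[P1,P2] Q2=[]
t=8-11: P4@Q0 runs 3, rem=3, quantum used, demote→Q1. Q0=[P5,P3] Q1=[P1,P2,P4] Q2=[]
t=11-13: P5@Q0 runs 2, rem=3, I/O yield, promote→Q0. Q0=[P3,P5] Q1=[P1,P2,P4] Q2=[]
t=13-15: P3@Q0 runs 2, rem=3, I/O yield, promote→Q0. Q0=[P5,P3] Q1=[P1,P2,P4] Q2=[]
t=15-17: P5@Q0 runs 2, rem=1, I/O yield, promote→Q0. Q0=[P3,P5] Q1=[P1,P2,P4] Q2=[]
t=17-19: P3@Q0 runs 2, rem=1, I/O yield, promote→Q0. Q0=[P5,P3] Q1=[P1,P2,P4] Q2=[]
t=19-20: P5@Q0 runs 1, rem=0, completes. Q0=[P3] Q1=[P1,P2,P4] Q2=[]
t=20-21: P3@Q0 runs 1, rem=0, completes. Q0=[] Q1=[P1,P2,P4] Q2=[]
t=21-27: P1@Q1 runs 6, rem=6, quantum used, demote→Q2. Q0=[] Q1=[P2,P4] Q2=[P1]
t=27-28: P2@Q1 runs 1, rem=0, completes. Q0=[] Q1=[P4] Q2=[P1]
t=28-31: P4@Q1 runs 3, rem=0, completes. Q0=[] Q1=[] Q2=[P1]
t=31-37: P1@Q2 runs 6, rem=0, completes. Q0=[] Q1=[] Q2=[]

Answer: 0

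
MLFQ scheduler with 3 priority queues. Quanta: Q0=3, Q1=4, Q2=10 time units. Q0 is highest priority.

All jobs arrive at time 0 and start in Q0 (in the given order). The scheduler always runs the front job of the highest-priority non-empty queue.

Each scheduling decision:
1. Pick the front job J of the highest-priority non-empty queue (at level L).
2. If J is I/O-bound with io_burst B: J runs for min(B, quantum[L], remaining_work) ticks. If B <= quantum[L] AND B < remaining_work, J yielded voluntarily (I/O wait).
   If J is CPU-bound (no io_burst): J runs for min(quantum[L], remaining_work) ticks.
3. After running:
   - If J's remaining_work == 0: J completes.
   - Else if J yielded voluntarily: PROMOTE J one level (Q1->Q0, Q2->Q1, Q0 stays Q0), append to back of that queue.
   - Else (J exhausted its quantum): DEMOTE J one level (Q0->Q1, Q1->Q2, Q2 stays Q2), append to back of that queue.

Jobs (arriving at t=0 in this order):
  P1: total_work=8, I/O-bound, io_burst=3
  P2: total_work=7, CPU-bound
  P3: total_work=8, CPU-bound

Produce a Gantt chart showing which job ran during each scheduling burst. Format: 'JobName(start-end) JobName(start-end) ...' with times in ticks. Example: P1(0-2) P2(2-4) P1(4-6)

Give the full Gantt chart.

t=0-3: P1@Q0 runs 3, rem=5, I/O yield, promote→Q0. Q0=[P2,P3,P1] Q1=[] Q2=[]
t=3-6: P2@Q0 runs 3, rem=4, quantum used, demote→Q1. Q0=[P3,P1] Q1=[P2] Q2=[]
t=6-9: P3@Q0 runs 3, rem=5, quantum used, demote→Q1. Q0=[P1] Q1=[P2,P3] Q2=[]
t=9-12: P1@Q0 runs 3, rem=2, I/O yield, promote→Q0. Q0=[P1] Q1=[P2,P3] Q2=[]
t=12-14: P1@Q0 runs 2, rem=0, completes. Q0=[] Q1=[P2,P3] Q2=[]
t=14-18: P2@Q1 runs 4, rem=0, completes. Q0=[] Q1=[P3] Q2=[]
t=18-22: P3@Q1 runs 4, rem=1, quantum used, demote→Q2. Q0=[] Q1=[] Q2=[P3]
t=22-23: P3@Q2 runs 1, rem=0, completes. Q0=[] Q1=[] Q2=[]

Answer: P1(0-3) P2(3-6) P3(6-9) P1(9-12) P1(12-14) P2(14-18) P3(18-22) P3(22-23)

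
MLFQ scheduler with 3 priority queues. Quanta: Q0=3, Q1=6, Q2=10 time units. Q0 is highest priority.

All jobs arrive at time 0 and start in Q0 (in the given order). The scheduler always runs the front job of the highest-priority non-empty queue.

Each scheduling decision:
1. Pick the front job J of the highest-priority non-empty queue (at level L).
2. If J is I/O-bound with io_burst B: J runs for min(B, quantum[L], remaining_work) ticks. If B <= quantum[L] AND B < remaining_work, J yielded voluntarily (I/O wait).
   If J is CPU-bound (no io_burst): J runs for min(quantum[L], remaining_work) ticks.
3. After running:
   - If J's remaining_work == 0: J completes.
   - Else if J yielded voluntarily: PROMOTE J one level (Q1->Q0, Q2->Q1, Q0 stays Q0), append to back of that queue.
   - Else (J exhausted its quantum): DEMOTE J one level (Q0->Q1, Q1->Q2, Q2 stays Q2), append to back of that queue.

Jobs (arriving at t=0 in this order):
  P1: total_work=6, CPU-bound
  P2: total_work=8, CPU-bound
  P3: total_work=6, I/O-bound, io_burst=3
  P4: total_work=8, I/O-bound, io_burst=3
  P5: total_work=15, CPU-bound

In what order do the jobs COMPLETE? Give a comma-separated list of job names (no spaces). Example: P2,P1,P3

t=0-3: P1@Q0 runs 3, rem=3, quantum used, demote→Q1. Q0=[P2,P3,P4,P5] Q1=[P1] Q2=[]
t=3-6: P2@Q0 runs 3, rem=5, quantum used, demote→Q1. Q0=[P3,P4,P5] Q1=[P1,P2] Q2=[]
t=6-9: P3@Q0 runs 3, rem=3, I/O yield, promote→Q0. Q0=[P4,P5,P3] Q1=[P1,P2] Q2=[]
t=9-12: P4@Q0 runs 3, rem=5, I/O yield, promote→Q0. Q0=[P5,P3,P4] Q1=[P1,P2] Q2=[]
t=12-15: P5@Q0 runs 3, rem=12, quantum used, demote→Q1. Q0=[P3,P4] Q1=[P1,P2,P5] Q2=[]
t=15-18: P3@Q0 runs 3, rem=0, completes. Q0=[P4] Q1=[P1,P2,P5] Q2=[]
t=18-21: P4@Q0 runs 3, rem=2, I/O yield, promote→Q0. Q0=[P4] Q1=[P1,P2,P5] Q2=[]
t=21-23: P4@Q0 runs 2, rem=0, completes. Q0=[] Q1=[P1,P2,P5] Q2=[]
t=23-26: P1@Q1 runs 3, rem=0, completes. Q0=[] Q1=[P2,P5] Q2=[]
t=26-31: P2@Q1 runs 5, rem=0, completes. Q0=[] Q1=[P5] Q2=[]
t=31-37: P5@Q1 runs 6, rem=6, quantum used, demote→Q2. Q0=[] Q1=[] Q2=[P5]
t=37-43: P5@Q2 runs 6, rem=0, completes. Q0=[] Q1=[] Q2=[]

Answer: P3,P4,P1,P2,P5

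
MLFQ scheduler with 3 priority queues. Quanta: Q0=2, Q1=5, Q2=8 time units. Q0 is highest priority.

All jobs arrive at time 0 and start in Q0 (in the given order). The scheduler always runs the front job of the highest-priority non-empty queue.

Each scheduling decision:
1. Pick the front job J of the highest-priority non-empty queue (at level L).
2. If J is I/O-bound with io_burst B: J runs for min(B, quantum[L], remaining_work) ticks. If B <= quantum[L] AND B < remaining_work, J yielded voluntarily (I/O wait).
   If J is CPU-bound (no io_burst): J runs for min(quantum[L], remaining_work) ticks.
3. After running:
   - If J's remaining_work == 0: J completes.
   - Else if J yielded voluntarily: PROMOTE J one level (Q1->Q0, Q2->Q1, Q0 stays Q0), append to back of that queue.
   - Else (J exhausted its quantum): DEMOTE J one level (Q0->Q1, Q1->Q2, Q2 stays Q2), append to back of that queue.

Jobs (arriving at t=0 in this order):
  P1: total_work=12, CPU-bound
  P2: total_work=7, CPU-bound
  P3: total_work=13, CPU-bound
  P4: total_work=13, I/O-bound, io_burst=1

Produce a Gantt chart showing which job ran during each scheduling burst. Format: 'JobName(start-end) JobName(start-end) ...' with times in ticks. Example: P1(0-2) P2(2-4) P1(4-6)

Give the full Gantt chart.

t=0-2: P1@Q0 runs 2, rem=10, quantum used, demote→Q1. Q0=[P2,P3,P4] Q1=[P1] Q2=[]
t=2-4: P2@Q0 runs 2, rem=5, quantum used, demote→Q1. Q0=[P3,P4] Q1=[P1,P2] Q2=[]
t=4-6: P3@Q0 runs 2, rem=11, quantum used, demote→Q1. Q0=[P4] Q1=[P1,P2,P3] Q2=[]
t=6-7: P4@Q0 runs 1, rem=12, I/O yield, promote→Q0. Q0=[P4] Q1=[P1,P2,P3] Q2=[]
t=7-8: P4@Q0 runs 1, rem=11, I/O yield, promote→Q0. Q0=[P4] Q1=[P1,P2,P3] Q2=[]
t=8-9: P4@Q0 runs 1, rem=10, I/O yield, promote→Q0. Q0=[P4] Q1=[P1,P2,P3] Q2=[]
t=9-10: P4@Q0 runs 1, rem=9, I/O yield, promote→Q0. Q0=[P4] Q1=[P1,P2,P3] Q2=[]
t=10-11: P4@Q0 runs 1, rem=8, I/O yield, promote→Q0. Q0=[P4] Q1=[P1,P2,P3] Q2=[]
t=11-12: P4@Q0 runs 1, rem=7, I/O yield, promote→Q0. Q0=[P4] Q1=[P1,P2,P3] Q2=[]
t=12-13: P4@Q0 runs 1, rem=6, I/O yield, promote→Q0. Q0=[P4] Q1=[P1,P2,P3] Q2=[]
t=13-14: P4@Q0 runs 1, rem=5, I/O yield, promote→Q0. Q0=[P4] Q1=[P1,P2,P3] Q2=[]
t=14-15: P4@Q0 runs 1, rem=4, I/O yield, promote→Q0. Q0=[P4] Q1=[P1,P2,P3] Q2=[]
t=15-16: P4@Q0 runs 1, rem=3, I/O yield, promote→Q0. Q0=[P4] Q1=[P1,P2,P3] Q2=[]
t=16-17: P4@Q0 runs 1, rem=2, I/O yield, promote→Q0. Q0=[P4] Q1=[P1,P2,P3] Q2=[]
t=17-18: P4@Q0 runs 1, rem=1, I/O yield, promote→Q0. Q0=[P4] Q1=[P1,P2,P3] Q2=[]
t=18-19: P4@Q0 runs 1, rem=0, completes. Q0=[] Q1=[P1,P2,P3] Q2=[]
t=19-24: P1@Q1 runs 5, rem=5, quantum used, demote→Q2. Q0=[] Q1=[P2,P3] Q2=[P1]
t=24-29: P2@Q1 runs 5, rem=0, completes. Q0=[] Q1=[P3] Q2=[P1]
t=29-34: P3@Q1 runs 5, rem=6, quantum used, demote→Q2. Q0=[] Q1=[] Q2=[P1,P3]
t=34-39: P1@Q2 runs 5, rem=0, completes. Q0=[] Q1=[] Q2=[P3]
t=39-45: P3@Q2 runs 6, rem=0, completes. Q0=[] Q1=[] Q2=[]

Answer: P1(0-2) P2(2-4) P3(4-6) P4(6-7) P4(7-8) P4(8-9) P4(9-10) P4(10-11) P4(11-12) P4(12-13) P4(13-14) P4(14-15) P4(15-16) P4(16-17) P4(17-18) P4(18-19) P1(19-24) P2(24-29) P3(29-34) P1(34-39) P3(39-45)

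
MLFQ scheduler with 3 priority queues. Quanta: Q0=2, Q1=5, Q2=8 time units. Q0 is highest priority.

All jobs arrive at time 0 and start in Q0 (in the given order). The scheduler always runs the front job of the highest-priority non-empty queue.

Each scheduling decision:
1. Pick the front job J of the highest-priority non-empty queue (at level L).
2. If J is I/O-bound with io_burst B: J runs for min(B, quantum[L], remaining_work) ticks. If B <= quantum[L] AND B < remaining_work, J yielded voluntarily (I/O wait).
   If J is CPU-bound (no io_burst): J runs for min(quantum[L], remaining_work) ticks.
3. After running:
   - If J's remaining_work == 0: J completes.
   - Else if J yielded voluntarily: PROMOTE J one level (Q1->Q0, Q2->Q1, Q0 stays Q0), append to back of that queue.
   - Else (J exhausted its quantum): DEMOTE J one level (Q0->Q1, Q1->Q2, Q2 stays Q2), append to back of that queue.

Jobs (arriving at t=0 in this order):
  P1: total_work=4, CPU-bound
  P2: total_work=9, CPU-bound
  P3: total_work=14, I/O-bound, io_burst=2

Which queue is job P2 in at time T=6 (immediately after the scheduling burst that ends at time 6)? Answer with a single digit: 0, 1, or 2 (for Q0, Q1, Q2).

t=0-2: P1@Q0 runs 2, rem=2, quantum used, demote→Q1. Q0=[P2,P3] Q1=[P1] Q2=[]
t=2-4: P2@Q0 runs 2, rem=7, quantum used, demote→Q1. Q0=[P3] Q1=[P1,P2] Q2=[]
t=4-6: P3@Q0 runs 2, rem=12, I/O yield, promote→Q0. Q0=[P3] Q1=[P1,P2] Q2=[]
t=6-8: P3@Q0 runs 2, rem=10, I/O yield, promote→Q0. Q0=[P3] Q1=[P1,P2] Q2=[]
t=8-10: P3@Q0 runs 2, rem=8, I/O yield, promote→Q0. Q0=[P3] Q1=[P1,P2] Q2=[]
t=10-12: P3@Q0 runs 2, rem=6, I/O yield, promote→Q0. Q0=[P3] Q1=[P1,P2] Q2=[]
t=12-14: P3@Q0 runs 2, rem=4, I/O yield, promote→Q0. Q0=[P3] Q1=[P1,P2] Q2=[]
t=14-16: P3@Q0 runs 2, rem=2, I/O yield, promote→Q0. Q0=[P3] Q1=[P1,P2] Q2=[]
t=16-18: P3@Q0 runs 2, rem=0, completes. Q0=[] Q1=[P1,P2] Q2=[]
t=18-20: P1@Q1 runs 2, rem=0, completes. Q0=[] Q1=[P2] Q2=[]
t=20-25: P2@Q1 runs 5, rem=2, quantum used, demote→Q2. Q0=[] Q1=[] Q2=[P2]
t=25-27: P2@Q2 runs 2, rem=0, completes. Q0=[] Q1=[] Q2=[]

Answer: 1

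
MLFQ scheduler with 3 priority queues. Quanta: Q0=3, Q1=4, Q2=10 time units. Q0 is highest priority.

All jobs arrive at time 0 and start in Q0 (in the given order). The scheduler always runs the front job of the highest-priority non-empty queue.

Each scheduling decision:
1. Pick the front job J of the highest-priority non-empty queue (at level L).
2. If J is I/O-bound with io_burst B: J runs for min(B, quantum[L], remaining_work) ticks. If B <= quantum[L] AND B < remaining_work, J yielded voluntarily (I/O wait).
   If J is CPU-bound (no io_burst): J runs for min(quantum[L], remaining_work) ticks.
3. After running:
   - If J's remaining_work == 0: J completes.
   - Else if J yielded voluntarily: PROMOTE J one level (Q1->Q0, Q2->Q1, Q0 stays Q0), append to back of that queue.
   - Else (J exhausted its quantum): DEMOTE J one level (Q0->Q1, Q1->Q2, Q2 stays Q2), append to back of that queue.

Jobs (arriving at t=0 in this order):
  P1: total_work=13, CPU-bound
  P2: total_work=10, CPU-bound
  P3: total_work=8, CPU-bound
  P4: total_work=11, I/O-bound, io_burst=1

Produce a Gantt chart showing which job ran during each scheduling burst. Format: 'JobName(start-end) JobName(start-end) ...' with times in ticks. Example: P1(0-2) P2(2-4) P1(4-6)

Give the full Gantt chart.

Answer: P1(0-3) P2(3-6) P3(6-9) P4(9-10) P4(10-11) P4(11-12) P4(12-13) P4(13-14) P4(14-15) P4(15-16) P4(16-17) P4(17-18) P4(18-19) P4(19-20) P1(20-24) P2(24-28) P3(28-32) P1(32-38) P2(38-41) P3(41-42)

Derivation:
t=0-3: P1@Q0 runs 3, rem=10, quantum used, demote→Q1. Q0=[P2,P3,P4] Q1=[P1] Q2=[]
t=3-6: P2@Q0 runs 3, rem=7, quantum used, demote→Q1. Q0=[P3,P4] Q1=[P1,P2] Q2=[]
t=6-9: P3@Q0 runs 3, rem=5, quantum used, demote→Q1. Q0=[P4] Q1=[P1,P2,P3] Q2=[]
t=9-10: P4@Q0 runs 1, rem=10, I/O yield, promote→Q0. Q0=[P4] Q1=[P1,P2,P3] Q2=[]
t=10-11: P4@Q0 runs 1, rem=9, I/O yield, promote→Q0. Q0=[P4] Q1=[P1,P2,P3] Q2=[]
t=11-12: P4@Q0 runs 1, rem=8, I/O yield, promote→Q0. Q0=[P4] Q1=[P1,P2,P3] Q2=[]
t=12-13: P4@Q0 runs 1, rem=7, I/O yield, promote→Q0. Q0=[P4] Q1=[P1,P2,P3] Q2=[]
t=13-14: P4@Q0 runs 1, rem=6, I/O yield, promote→Q0. Q0=[P4] Q1=[P1,P2,P3] Q2=[]
t=14-15: P4@Q0 runs 1, rem=5, I/O yield, promote→Q0. Q0=[P4] Q1=[P1,P2,P3] Q2=[]
t=15-16: P4@Q0 runs 1, rem=4, I/O yield, promote→Q0. Q0=[P4] Q1=[P1,P2,P3] Q2=[]
t=16-17: P4@Q0 runs 1, rem=3, I/O yield, promote→Q0. Q0=[P4] Q1=[P1,P2,P3] Q2=[]
t=17-18: P4@Q0 runs 1, rem=2, I/O yield, promote→Q0. Q0=[P4] Q1=[P1,P2,P3] Q2=[]
t=18-19: P4@Q0 runs 1, rem=1, I/O yield, promote→Q0. Q0=[P4] Q1=[P1,P2,P3] Q2=[]
t=19-20: P4@Q0 runs 1, rem=0, completes. Q0=[] Q1=[P1,P2,P3] Q2=[]
t=20-24: P1@Q1 runs 4, rem=6, quantum used, demote→Q2. Q0=[] Q1=[P2,P3] Q2=[P1]
t=24-28: P2@Q1 runs 4, rem=3, quantum used, demote→Q2. Q0=[] Q1=[P3] Q2=[P1,P2]
t=28-32: P3@Q1 runs 4, rem=1, quantum used, demote→Q2. Q0=[] Q1=[] Q2=[P1,P2,P3]
t=32-38: P1@Q2 runs 6, rem=0, completes. Q0=[] Q1=[] Q2=[P2,P3]
t=38-41: P2@Q2 runs 3, rem=0, completes. Q0=[] Q1=[] Q2=[P3]
t=41-42: P3@Q2 runs 1, rem=0, completes. Q0=[] Q1=[] Q2=[]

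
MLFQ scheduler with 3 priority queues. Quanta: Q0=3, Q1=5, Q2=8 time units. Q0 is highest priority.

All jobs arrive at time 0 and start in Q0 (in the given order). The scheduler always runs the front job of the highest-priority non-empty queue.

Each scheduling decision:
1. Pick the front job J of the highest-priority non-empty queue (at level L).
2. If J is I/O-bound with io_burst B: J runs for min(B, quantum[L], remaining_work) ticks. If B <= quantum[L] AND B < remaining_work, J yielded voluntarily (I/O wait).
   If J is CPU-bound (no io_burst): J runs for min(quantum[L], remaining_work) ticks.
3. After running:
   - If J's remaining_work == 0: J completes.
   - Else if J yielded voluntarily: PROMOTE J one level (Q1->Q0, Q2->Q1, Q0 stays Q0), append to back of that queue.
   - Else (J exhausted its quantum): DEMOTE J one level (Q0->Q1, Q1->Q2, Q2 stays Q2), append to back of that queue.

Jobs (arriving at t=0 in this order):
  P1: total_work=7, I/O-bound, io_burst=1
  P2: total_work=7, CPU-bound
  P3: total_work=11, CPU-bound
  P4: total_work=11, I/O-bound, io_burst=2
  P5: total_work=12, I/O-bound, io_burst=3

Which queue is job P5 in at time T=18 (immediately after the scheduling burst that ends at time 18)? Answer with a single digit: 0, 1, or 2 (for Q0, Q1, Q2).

t=0-1: P1@Q0 runs 1, rem=6, I/O yield, promote→Q0. Q0=[P2,P3,P4,P5,P1] Q1=[] Q2=[]
t=1-4: P2@Q0 runs 3, rem=4, quantum used, demote→Q1. Q0=[P3,P4,P5,P1] Q1=[P2] Q2=[]
t=4-7: P3@Q0 runs 3, rem=8, quantum used, demote→Q1. Q0=[P4,P5,P1] Q1=[P2,P3] Q2=[]
t=7-9: P4@Q0 runs 2, rem=9, I/O yield, promote→Q0. Q0=[P5,P1,P4] Q1=[P2,P3] Q2=[]
t=9-12: P5@Q0 runs 3, rem=9, I/O yield, promote→Q0. Q0=[P1,P4,P5] Q1=[P2,P3] Q2=[]
t=12-13: P1@Q0 runs 1, rem=5, I/O yield, promote→Q0. Q0=[P4,P5,P1] Q1=[P2,P3] Q2=[]
t=13-15: P4@Q0 runs 2, rem=7, I/O yield, promote→Q0. Q0=[P5,P1,P4] Q1=[P2,P3] Q2=[]
t=15-18: P5@Q0 runs 3, rem=6, I/O yield, promote→Q0. Q0=[P1,P4,P5] Q1=[P2,P3] Q2=[]
t=18-19: P1@Q0 runs 1, rem=4, I/O yield, promote→Q0. Q0=[P4,P5,P1] Q1=[P2,P3] Q2=[]
t=19-21: P4@Q0 runs 2, rem=5, I/O yield, promote→Q0. Q0=[P5,P1,P4] Q1=[P2,P3] Q2=[]
t=21-24: P5@Q0 runs 3, rem=3, I/O yield, promote→Q0. Q0=[P1,P4,P5] Q1=[P2,P3] Q2=[]
t=24-25: P1@Q0 runs 1, rem=3, I/O yield, promote→Q0. Q0=[P4,P5,P1] Q1=[P2,P3] Q2=[]
t=25-27: P4@Q0 runs 2, rem=3, I/O yield, promote→Q0. Q0=[P5,P1,P4] Q1=[P2,P3] Q2=[]
t=27-30: P5@Q0 runs 3, rem=0, completes. Q0=[P1,P4] Q1=[P2,P3] Q2=[]
t=30-31: P1@Q0 runs 1, rem=2, I/O yield, promote→Q0. Q0=[P4,P1] Q1=[P2,P3] Q2=[]
t=31-33: P4@Q0 runs 2, rem=1, I/O yield, promote→Q0. Q0=[P1,P4] Q1=[P2,P3] Q2=[]
t=33-34: P1@Q0 runs 1, rem=1, I/O yield, promote→Q0. Q0=[P4,P1] Q1=[P2,P3] Q2=[]
t=34-35: P4@Q0 runs 1, rem=0, completes. Q0=[P1] Q1=[P2,P3] Q2=[]
t=35-36: P1@Q0 runs 1, rem=0, completes. Q0=[] Q1=[P2,P3] Q2=[]
t=36-40: P2@Q1 runs 4, rem=0, completes. Q0=[] Q1=[P3] Q2=[]
t=40-45: P3@Q1 runs 5, rem=3, quantum used, demote→Q2. Q0=[] Q1=[] Q2=[P3]
t=45-48: P3@Q2 runs 3, rem=0, completes. Q0=[] Q1=[] Q2=[]

Answer: 0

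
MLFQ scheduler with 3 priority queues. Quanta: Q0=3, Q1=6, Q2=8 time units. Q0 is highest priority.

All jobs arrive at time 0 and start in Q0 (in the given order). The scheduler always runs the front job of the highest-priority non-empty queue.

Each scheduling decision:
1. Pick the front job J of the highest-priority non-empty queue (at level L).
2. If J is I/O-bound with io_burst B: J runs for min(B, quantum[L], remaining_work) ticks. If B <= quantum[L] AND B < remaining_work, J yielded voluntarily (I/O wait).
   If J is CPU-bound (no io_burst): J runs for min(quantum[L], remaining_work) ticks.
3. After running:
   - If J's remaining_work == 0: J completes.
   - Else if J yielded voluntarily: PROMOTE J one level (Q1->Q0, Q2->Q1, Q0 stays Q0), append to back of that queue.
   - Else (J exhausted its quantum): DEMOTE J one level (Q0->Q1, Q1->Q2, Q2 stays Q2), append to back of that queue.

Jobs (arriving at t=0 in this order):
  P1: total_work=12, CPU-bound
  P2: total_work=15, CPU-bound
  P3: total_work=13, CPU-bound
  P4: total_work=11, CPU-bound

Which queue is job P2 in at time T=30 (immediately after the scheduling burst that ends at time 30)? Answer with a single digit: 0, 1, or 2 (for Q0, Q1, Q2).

Answer: 2

Derivation:
t=0-3: P1@Q0 runs 3, rem=9, quantum used, demote→Q1. Q0=[P2,P3,P4] Q1=[P1] Q2=[]
t=3-6: P2@Q0 runs 3, rem=12, quantum used, demote→Q1. Q0=[P3,P4] Q1=[P1,P2] Q2=[]
t=6-9: P3@Q0 runs 3, rem=10, quantum used, demote→Q1. Q0=[P4] Q1=[P1,P2,P3] Q2=[]
t=9-12: P4@Q0 runs 3, rem=8, quantum used, demote→Q1. Q0=[] Q1=[P1,P2,P3,P4] Q2=[]
t=12-18: P1@Q1 runs 6, rem=3, quantum used, demote→Q2. Q0=[] Q1=[P2,P3,P4] Q2=[P1]
t=18-24: P2@Q1 runs 6, rem=6, quantum used, demote→Q2. Q0=[] Q1=[P3,P4] Q2=[P1,P2]
t=24-30: P3@Q1 runs 6, rem=4, quantum used, demote→Q2. Q0=[] Q1=[P4] Q2=[P1,P2,P3]
t=30-36: P4@Q1 runs 6, rem=2, quantum used, demote→Q2. Q0=[] Q1=[] Q2=[P1,P2,P3,P4]
t=36-39: P1@Q2 runs 3, rem=0, completes. Q0=[] Q1=[] Q2=[P2,P3,P4]
t=39-45: P2@Q2 runs 6, rem=0, completes. Q0=[] Q1=[] Q2=[P3,P4]
t=45-49: P3@Q2 runs 4, rem=0, completes. Q0=[] Q1=[] Q2=[P4]
t=49-51: P4@Q2 runs 2, rem=0, completes. Q0=[] Q1=[] Q2=[]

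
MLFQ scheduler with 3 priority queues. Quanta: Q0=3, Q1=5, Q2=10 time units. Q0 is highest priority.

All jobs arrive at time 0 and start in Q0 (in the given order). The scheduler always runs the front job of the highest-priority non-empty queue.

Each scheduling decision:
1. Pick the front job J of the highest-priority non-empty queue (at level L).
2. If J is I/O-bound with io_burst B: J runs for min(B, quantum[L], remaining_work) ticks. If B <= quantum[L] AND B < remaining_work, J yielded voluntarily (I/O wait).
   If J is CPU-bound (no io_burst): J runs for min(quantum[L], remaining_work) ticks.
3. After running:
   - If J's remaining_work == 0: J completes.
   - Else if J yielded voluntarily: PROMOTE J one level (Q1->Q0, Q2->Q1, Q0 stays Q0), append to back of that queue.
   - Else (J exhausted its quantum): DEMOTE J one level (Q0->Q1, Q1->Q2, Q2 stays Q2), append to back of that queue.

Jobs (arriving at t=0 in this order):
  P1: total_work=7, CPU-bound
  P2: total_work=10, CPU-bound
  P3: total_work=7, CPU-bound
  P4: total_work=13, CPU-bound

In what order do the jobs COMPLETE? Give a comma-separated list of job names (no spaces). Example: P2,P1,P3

t=0-3: P1@Q0 runs 3, rem=4, quantum used, demote→Q1. Q0=[P2,P3,P4] Q1=[P1] Q2=[]
t=3-6: P2@Q0 runs 3, rem=7, quantum used, demote→Q1. Q0=[P3,P4] Q1=[P1,P2] Q2=[]
t=6-9: P3@Q0 runs 3, rem=4, quantum used, demote→Q1. Q0=[P4] Q1=[P1,P2,P3] Q2=[]
t=9-12: P4@Q0 runs 3, rem=10, quantum used, demote→Q1. Q0=[] Q1=[P1,P2,P3,P4] Q2=[]
t=12-16: P1@Q1 runs 4, rem=0, completes. Q0=[] Q1=[P2,P3,P4] Q2=[]
t=16-21: P2@Q1 runs 5, rem=2, quantum used, demote→Q2. Q0=[] Q1=[P3,P4] Q2=[P2]
t=21-25: P3@Q1 runs 4, rem=0, completes. Q0=[] Q1=[P4] Q2=[P2]
t=25-30: P4@Q1 runs 5, rem=5, quantum used, demote→Q2. Q0=[] Q1=[] Q2=[P2,P4]
t=30-32: P2@Q2 runs 2, rem=0, completes. Q0=[] Q1=[] Q2=[P4]
t=32-37: P4@Q2 runs 5, rem=0, completes. Q0=[] Q1=[] Q2=[]

Answer: P1,P3,P2,P4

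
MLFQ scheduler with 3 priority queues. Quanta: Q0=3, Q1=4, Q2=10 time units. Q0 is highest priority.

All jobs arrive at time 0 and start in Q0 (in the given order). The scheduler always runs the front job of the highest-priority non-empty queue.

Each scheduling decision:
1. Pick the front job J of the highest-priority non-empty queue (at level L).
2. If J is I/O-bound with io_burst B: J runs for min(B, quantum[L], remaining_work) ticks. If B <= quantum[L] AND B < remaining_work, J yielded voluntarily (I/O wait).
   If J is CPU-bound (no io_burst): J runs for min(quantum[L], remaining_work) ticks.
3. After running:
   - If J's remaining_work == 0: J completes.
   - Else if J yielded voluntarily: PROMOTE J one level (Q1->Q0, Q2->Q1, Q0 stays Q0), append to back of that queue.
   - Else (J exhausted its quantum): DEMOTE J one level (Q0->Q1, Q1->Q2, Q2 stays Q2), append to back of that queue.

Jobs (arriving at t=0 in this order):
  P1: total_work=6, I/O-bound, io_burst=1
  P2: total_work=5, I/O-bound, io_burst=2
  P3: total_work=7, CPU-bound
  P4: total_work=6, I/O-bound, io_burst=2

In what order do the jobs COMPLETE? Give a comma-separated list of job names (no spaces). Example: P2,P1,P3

Answer: P2,P4,P1,P3

Derivation:
t=0-1: P1@Q0 runs 1, rem=5, I/O yield, promote→Q0. Q0=[P2,P3,P4,P1] Q1=[] Q2=[]
t=1-3: P2@Q0 runs 2, rem=3, I/O yield, promote→Q0. Q0=[P3,P4,P1,P2] Q1=[] Q2=[]
t=3-6: P3@Q0 runs 3, rem=4, quantum used, demote→Q1. Q0=[P4,P1,P2] Q1=[P3] Q2=[]
t=6-8: P4@Q0 runs 2, rem=4, I/O yield, promote→Q0. Q0=[P1,P2,P4] Q1=[P3] Q2=[]
t=8-9: P1@Q0 runs 1, rem=4, I/O yield, promote→Q0. Q0=[P2,P4,P1] Q1=[P3] Q2=[]
t=9-11: P2@Q0 runs 2, rem=1, I/O yield, promote→Q0. Q0=[P4,P1,P2] Q1=[P3] Q2=[]
t=11-13: P4@Q0 runs 2, rem=2, I/O yield, promote→Q0. Q0=[P1,P2,P4] Q1=[P3] Q2=[]
t=13-14: P1@Q0 runs 1, rem=3, I/O yield, promote→Q0. Q0=[P2,P4,P1] Q1=[P3] Q2=[]
t=14-15: P2@Q0 runs 1, rem=0, completes. Q0=[P4,P1] Q1=[P3] Q2=[]
t=15-17: P4@Q0 runs 2, rem=0, completes. Q0=[P1] Q1=[P3] Q2=[]
t=17-18: P1@Q0 runs 1, rem=2, I/O yield, promote→Q0. Q0=[P1] Q1=[P3] Q2=[]
t=18-19: P1@Q0 runs 1, rem=1, I/O yield, promote→Q0. Q0=[P1] Q1=[P3] Q2=[]
t=19-20: P1@Q0 runs 1, rem=0, completes. Q0=[] Q1=[P3] Q2=[]
t=20-24: P3@Q1 runs 4, rem=0, completes. Q0=[] Q1=[] Q2=[]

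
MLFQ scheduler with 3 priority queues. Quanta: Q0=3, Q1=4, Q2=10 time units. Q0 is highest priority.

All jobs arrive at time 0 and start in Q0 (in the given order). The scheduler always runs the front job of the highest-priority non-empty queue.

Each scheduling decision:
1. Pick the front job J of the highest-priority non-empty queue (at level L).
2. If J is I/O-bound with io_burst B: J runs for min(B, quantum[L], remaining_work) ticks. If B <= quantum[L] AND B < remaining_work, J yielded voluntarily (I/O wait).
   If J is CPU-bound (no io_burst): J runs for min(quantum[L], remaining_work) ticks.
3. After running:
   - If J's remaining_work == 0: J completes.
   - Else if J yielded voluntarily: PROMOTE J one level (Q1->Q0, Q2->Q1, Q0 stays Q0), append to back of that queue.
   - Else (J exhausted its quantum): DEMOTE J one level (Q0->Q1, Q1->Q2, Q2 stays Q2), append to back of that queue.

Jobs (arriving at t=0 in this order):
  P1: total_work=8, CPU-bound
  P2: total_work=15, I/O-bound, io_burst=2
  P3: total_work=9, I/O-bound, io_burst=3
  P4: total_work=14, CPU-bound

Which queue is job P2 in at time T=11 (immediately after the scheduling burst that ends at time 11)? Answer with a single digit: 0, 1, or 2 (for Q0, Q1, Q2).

Answer: 0

Derivation:
t=0-3: P1@Q0 runs 3, rem=5, quantum used, demote→Q1. Q0=[P2,P3,P4] Q1=[P1] Q2=[]
t=3-5: P2@Q0 runs 2, rem=13, I/O yield, promote→Q0. Q0=[P3,P4,P2] Q1=[P1] Q2=[]
t=5-8: P3@Q0 runs 3, rem=6, I/O yield, promote→Q0. Q0=[P4,P2,P3] Q1=[P1] Q2=[]
t=8-11: P4@Q0 runs 3, rem=11, quantum used, demote→Q1. Q0=[P2,P3] Q1=[P1,P4] Q2=[]
t=11-13: P2@Q0 runs 2, rem=11, I/O yield, promote→Q0. Q0=[P3,P2] Q1=[P1,P4] Q2=[]
t=13-16: P3@Q0 runs 3, rem=3, I/O yield, promote→Q0. Q0=[P2,P3] Q1=[P1,P4] Q2=[]
t=16-18: P2@Q0 runs 2, rem=9, I/O yield, promote→Q0. Q0=[P3,P2] Q1=[P1,P4] Q2=[]
t=18-21: P3@Q0 runs 3, rem=0, completes. Q0=[P2] Q1=[P1,P4] Q2=[]
t=21-23: P2@Q0 runs 2, rem=7, I/O yield, promote→Q0. Q0=[P2] Q1=[P1,P4] Q2=[]
t=23-25: P2@Q0 runs 2, rem=5, I/O yield, promote→Q0. Q0=[P2] Q1=[P1,P4] Q2=[]
t=25-27: P2@Q0 runs 2, rem=3, I/O yield, promote→Q0. Q0=[P2] Q1=[P1,P4] Q2=[]
t=27-29: P2@Q0 runs 2, rem=1, I/O yield, promote→Q0. Q0=[P2] Q1=[P1,P4] Q2=[]
t=29-30: P2@Q0 runs 1, rem=0, completes. Q0=[] Q1=[P1,P4] Q2=[]
t=30-34: P1@Q1 runs 4, rem=1, quantum used, demote→Q2. Q0=[] Q1=[P4] Q2=[P1]
t=34-38: P4@Q1 runs 4, rem=7, quantum used, demote→Q2. Q0=[] Q1=[] Q2=[P1,P4]
t=38-39: P1@Q2 runs 1, rem=0, completes. Q0=[] Q1=[] Q2=[P4]
t=39-46: P4@Q2 runs 7, rem=0, completes. Q0=[] Q1=[] Q2=[]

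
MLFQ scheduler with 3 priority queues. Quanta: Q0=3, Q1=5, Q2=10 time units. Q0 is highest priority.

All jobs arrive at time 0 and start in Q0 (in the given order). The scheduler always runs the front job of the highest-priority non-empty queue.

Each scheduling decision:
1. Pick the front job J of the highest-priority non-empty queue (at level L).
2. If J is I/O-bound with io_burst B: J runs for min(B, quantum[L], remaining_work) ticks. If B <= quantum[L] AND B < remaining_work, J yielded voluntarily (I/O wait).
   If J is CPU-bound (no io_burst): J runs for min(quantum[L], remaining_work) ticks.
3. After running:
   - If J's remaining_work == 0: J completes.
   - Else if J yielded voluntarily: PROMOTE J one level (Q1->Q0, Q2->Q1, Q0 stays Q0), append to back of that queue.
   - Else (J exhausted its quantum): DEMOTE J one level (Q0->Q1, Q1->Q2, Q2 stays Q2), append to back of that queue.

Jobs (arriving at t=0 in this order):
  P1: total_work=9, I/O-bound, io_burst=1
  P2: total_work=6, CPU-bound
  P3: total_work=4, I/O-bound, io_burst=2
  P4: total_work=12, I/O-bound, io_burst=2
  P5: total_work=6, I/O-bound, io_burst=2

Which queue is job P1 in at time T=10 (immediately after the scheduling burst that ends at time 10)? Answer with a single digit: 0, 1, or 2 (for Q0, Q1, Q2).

t=0-1: P1@Q0 runs 1, rem=8, I/O yield, promote→Q0. Q0=[P2,P3,P4,P5,P1] Q1=[] Q2=[]
t=1-4: P2@Q0 runs 3, rem=3, quantum used, demote→Q1. Q0=[P3,P4,P5,P1] Q1=[P2] Q2=[]
t=4-6: P3@Q0 runs 2, rem=2, I/O yield, promote→Q0. Q0=[P4,P5,P1,P3] Q1=[P2] Q2=[]
t=6-8: P4@Q0 runs 2, rem=10, I/O yield, promote→Q0. Q0=[P5,P1,P3,P4] Q1=[P2] Q2=[]
t=8-10: P5@Q0 runs 2, rem=4, I/O yield, promote→Q0. Q0=[P1,P3,P4,P5] Q1=[P2] Q2=[]
t=10-11: P1@Q0 runs 1, rem=7, I/O yield, promote→Q0. Q0=[P3,P4,P5,P1] Q1=[P2] Q2=[]
t=11-13: P3@Q0 runs 2, rem=0, completes. Q0=[P4,P5,P1] Q1=[P2] Q2=[]
t=13-15: P4@Q0 runs 2, rem=8, I/O yield, promote→Q0. Q0=[P5,P1,P4] Q1=[P2] Q2=[]
t=15-17: P5@Q0 runs 2, rem=2, I/O yield, promote→Q0. Q0=[P1,P4,P5] Q1=[P2] Q2=[]
t=17-18: P1@Q0 runs 1, rem=6, I/O yield, promote→Q0. Q0=[P4,P5,P1] Q1=[P2] Q2=[]
t=18-20: P4@Q0 runs 2, rem=6, I/O yield, promote→Q0. Q0=[P5,P1,P4] Q1=[P2] Q2=[]
t=20-22: P5@Q0 runs 2, rem=0, completes. Q0=[P1,P4] Q1=[P2] Q2=[]
t=22-23: P1@Q0 runs 1, rem=5, I/O yield, promote→Q0. Q0=[P4,P1] Q1=[P2] Q2=[]
t=23-25: P4@Q0 runs 2, rem=4, I/O yield, promote→Q0. Q0=[P1,P4] Q1=[P2] Q2=[]
t=25-26: P1@Q0 runs 1, rem=4, I/O yield, promote→Q0. Q0=[P4,P1] Q1=[P2] Q2=[]
t=26-28: P4@Q0 runs 2, rem=2, I/O yield, promote→Q0. Q0=[P1,P4] Q1=[P2] Q2=[]
t=28-29: P1@Q0 runs 1, rem=3, I/O yield, promote→Q0. Q0=[P4,P1] Q1=[P2] Q2=[]
t=29-31: P4@Q0 runs 2, rem=0, completes. Q0=[P1] Q1=[P2] Q2=[]
t=31-32: P1@Q0 runs 1, rem=2, I/O yield, promote→Q0. Q0=[P1] Q1=[P2] Q2=[]
t=32-33: P1@Q0 runs 1, rem=1, I/O yield, promote→Q0. Q0=[P1] Q1=[P2] Q2=[]
t=33-34: P1@Q0 runs 1, rem=0, completes. Q0=[] Q1=[P2] Q2=[]
t=34-37: P2@Q1 runs 3, rem=0, completes. Q0=[] Q1=[] Q2=[]

Answer: 0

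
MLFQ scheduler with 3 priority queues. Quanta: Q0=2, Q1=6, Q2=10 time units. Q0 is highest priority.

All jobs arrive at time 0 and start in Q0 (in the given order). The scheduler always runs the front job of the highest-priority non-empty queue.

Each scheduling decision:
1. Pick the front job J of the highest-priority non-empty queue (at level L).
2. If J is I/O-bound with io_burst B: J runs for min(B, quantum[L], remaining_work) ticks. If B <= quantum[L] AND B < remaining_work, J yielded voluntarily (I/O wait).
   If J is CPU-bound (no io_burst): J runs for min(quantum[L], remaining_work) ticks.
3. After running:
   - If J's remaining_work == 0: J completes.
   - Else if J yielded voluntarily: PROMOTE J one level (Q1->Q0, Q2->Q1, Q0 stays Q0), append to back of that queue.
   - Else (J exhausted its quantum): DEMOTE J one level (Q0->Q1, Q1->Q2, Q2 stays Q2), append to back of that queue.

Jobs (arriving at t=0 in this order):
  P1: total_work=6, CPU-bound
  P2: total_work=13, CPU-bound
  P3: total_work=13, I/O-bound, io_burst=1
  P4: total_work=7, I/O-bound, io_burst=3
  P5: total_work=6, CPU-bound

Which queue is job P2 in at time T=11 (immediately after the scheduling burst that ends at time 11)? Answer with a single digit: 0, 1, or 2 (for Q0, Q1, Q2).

t=0-2: P1@Q0 runs 2, rem=4, quantum used, demote→Q1. Q0=[P2,P3,P4,P5] Q1=[P1] Q2=[]
t=2-4: P2@Q0 runs 2, rem=11, quantum used, demote→Q1. Q0=[P3,P4,P5] Q1=[P1,P2] Q2=[]
t=4-5: P3@Q0 runs 1, rem=12, I/O yield, promote→Q0. Q0=[P4,P5,P3] Q1=[P1,P2] Q2=[]
t=5-7: P4@Q0 runs 2, rem=5, quantum used, demote→Q1. Q0=[P5,P3] Q1=[P1,P2,P4] Q2=[]
t=7-9: P5@Q0 runs 2, rem=4, quantum used, demote→Q1. Q0=[P3] Q1=[P1,P2,P4,P5] Q2=[]
t=9-10: P3@Q0 runs 1, rem=11, I/O yield, promote→Q0. Q0=[P3] Q1=[P1,P2,P4,P5] Q2=[]
t=10-11: P3@Q0 runs 1, rem=10, I/O yield, promote→Q0. Q0=[P3] Q1=[P1,P2,P4,P5] Q2=[]
t=11-12: P3@Q0 runs 1, rem=9, I/O yield, promote→Q0. Q0=[P3] Q1=[P1,P2,P4,P5] Q2=[]
t=12-13: P3@Q0 runs 1, rem=8, I/O yield, promote→Q0. Q0=[P3] Q1=[P1,P2,P4,P5] Q2=[]
t=13-14: P3@Q0 runs 1, rem=7, I/O yield, promote→Q0. Q0=[P3] Q1=[P1,P2,P4,P5] Q2=[]
t=14-15: P3@Q0 runs 1, rem=6, I/O yield, promote→Q0. Q0=[P3] Q1=[P1,P2,P4,P5] Q2=[]
t=15-16: P3@Q0 runs 1, rem=5, I/O yield, promote→Q0. Q0=[P3] Q1=[P1,P2,P4,P5] Q2=[]
t=16-17: P3@Q0 runs 1, rem=4, I/O yield, promote→Q0. Q0=[P3] Q1=[P1,P2,P4,P5] Q2=[]
t=17-18: P3@Q0 runs 1, rem=3, I/O yield, promote→Q0. Q0=[P3] Q1=[P1,P2,P4,P5] Q2=[]
t=18-19: P3@Q0 runs 1, rem=2, I/O yield, promote→Q0. Q0=[P3] Q1=[P1,P2,P4,P5] Q2=[]
t=19-20: P3@Q0 runs 1, rem=1, I/O yield, promote→Q0. Q0=[P3] Q1=[P1,P2,P4,P5] Q2=[]
t=20-21: P3@Q0 runs 1, rem=0, completes. Q0=[] Q1=[P1,P2,P4,P5] Q2=[]
t=21-25: P1@Q1 runs 4, rem=0, completes. Q0=[] Q1=[P2,P4,P5] Q2=[]
t=25-31: P2@Q1 runs 6, rem=5, quantum used, demote→Q2. Q0=[] Q1=[P4,P5] Q2=[P2]
t=31-34: P4@Q1 runs 3, rem=2, I/O yield, promote→Q0. Q0=[P4] Q1=[P5] Q2=[P2]
t=34-36: P4@Q0 runs 2, rem=0, completes. Q0=[] Q1=[P5] Q2=[P2]
t=36-40: P5@Q1 runs 4, rem=0, completes. Q0=[] Q1=[] Q2=[P2]
t=40-45: P2@Q2 runs 5, rem=0, completes. Q0=[] Q1=[] Q2=[]

Answer: 1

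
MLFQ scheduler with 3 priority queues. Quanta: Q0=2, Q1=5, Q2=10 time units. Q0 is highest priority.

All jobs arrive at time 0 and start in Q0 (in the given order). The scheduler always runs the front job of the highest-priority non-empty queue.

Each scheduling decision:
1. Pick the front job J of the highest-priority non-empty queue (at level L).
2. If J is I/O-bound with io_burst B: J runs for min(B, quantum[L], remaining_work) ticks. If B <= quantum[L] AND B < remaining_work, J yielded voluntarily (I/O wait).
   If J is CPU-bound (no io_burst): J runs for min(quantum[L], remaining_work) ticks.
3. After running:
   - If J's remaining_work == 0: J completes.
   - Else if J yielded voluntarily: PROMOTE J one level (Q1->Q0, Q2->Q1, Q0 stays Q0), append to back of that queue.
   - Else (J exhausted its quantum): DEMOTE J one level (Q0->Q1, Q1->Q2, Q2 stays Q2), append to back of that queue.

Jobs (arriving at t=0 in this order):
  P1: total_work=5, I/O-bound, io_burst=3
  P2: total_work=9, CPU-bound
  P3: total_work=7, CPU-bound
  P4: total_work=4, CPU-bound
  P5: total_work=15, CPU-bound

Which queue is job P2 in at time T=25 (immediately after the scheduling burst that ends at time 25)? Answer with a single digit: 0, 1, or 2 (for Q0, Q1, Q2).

Answer: 2

Derivation:
t=0-2: P1@Q0 runs 2, rem=3, quantum used, demote→Q1. Q0=[P2,P3,P4,P5] Q1=[P1] Q2=[]
t=2-4: P2@Q0 runs 2, rem=7, quantum used, demote→Q1. Q0=[P3,P4,P5] Q1=[P1,P2] Q2=[]
t=4-6: P3@Q0 runs 2, rem=5, quantum used, demote→Q1. Q0=[P4,P5] Q1=[P1,P2,P3] Q2=[]
t=6-8: P4@Q0 runs 2, rem=2, quantum used, demote→Q1. Q0=[P5] Q1=[P1,P2,P3,P4] Q2=[]
t=8-10: P5@Q0 runs 2, rem=13, quantum used, demote→Q1. Q0=[] Q1=[P1,P2,P3,P4,P5] Q2=[]
t=10-13: P1@Q1 runs 3, rem=0, completes. Q0=[] Q1=[P2,P3,P4,P5] Q2=[]
t=13-18: P2@Q1 runs 5, rem=2, quantum used, demote→Q2. Q0=[] Q1=[P3,P4,P5] Q2=[P2]
t=18-23: P3@Q1 runs 5, rem=0, completes. Q0=[] Q1=[P4,P5] Q2=[P2]
t=23-25: P4@Q1 runs 2, rem=0, completes. Q0=[] Q1=[P5] Q2=[P2]
t=25-30: P5@Q1 runs 5, rem=8, quantum used, demote→Q2. Q0=[] Q1=[] Q2=[P2,P5]
t=30-32: P2@Q2 runs 2, rem=0, completes. Q0=[] Q1=[] Q2=[P5]
t=32-40: P5@Q2 runs 8, rem=0, completes. Q0=[] Q1=[] Q2=[]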